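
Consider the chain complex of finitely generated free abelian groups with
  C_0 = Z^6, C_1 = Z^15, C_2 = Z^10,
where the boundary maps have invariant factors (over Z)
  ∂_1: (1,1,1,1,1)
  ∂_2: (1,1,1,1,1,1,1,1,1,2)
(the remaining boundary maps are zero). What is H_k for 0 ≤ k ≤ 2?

H_0: b_0 = 6 − 0 − 5 = 1; torsion from ∂_1 factors > 1: none. So H_0 ≅ Z.
H_1: b_1 = 15 − 5 − 10 = 0; torsion from ∂_2 factors > 1: [2]. So H_1 ≅ Z/2Z.
H_2: b_2 = 10 − 10 − 0 = 0; torsion from ∂_3 factors > 1: none. So H_2 ≅ 0.

H_0 ≅ Z,  H_1 ≅ Z/2Z,  H_2 = 0.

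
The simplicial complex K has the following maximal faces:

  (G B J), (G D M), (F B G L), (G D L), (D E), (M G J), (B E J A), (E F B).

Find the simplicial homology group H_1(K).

We work with the vertex ordering A < B < D < E < F < G < J < L < M. The simplices of K, each written with vertices in increasing order, are:

  0-simplices (9): A, B, D, E, F, G, J, L, M
  1-simplices (20): AB, AE, AJ, BE, BF, BG, BJ, BL, DE, DG, DL, DM, EF, EJ, FG, FL, GJ, GL, GM, JM
  2-simplices (13): ABE, ABJ, AEJ, BEF, BEJ, BFG, BFL, BGJ, BGL, DGL, DGM, FGL, GJM
  3-simplices (2): ABEJ, BFGL

Hence C_0 ≅ Z^9, C_1 ≅ Z^20, C_2 ≅ Z^13, C_3 ≅ Z^2.

∂_1: C_1 → C_0 is given by ∂[p,q] = [q] − [p].
This gives a 9×20 integer matrix of rank 8; reducing to Smith normal form yields diagonal entries (1,1,1,1,1,1,1,1).

Boundary ∂_2: C_2 → C_1 maps a triangle to the signed sum of its edges. For instance
  ∂BEF = EF − BF + BE,
  ∂GJM = JM − GM + GJ.
This gives a 20×13 integer matrix of rank 11; reducing to Smith normal form yields diagonal entries (1,1,1,1,1,1,1,1,1,1,1).

Boundary ∂_3: C_3 → C_2 sends each 3-simplex σ to the alternating sum Σ_i (−1)^i (σ with its i-th vertex removed). For instance
  ∂BFGL = FGL − BGL + BFL − BFG,
  ∂ABEJ = BEJ − AEJ + ABJ − ABE.
As a 13×2 matrix over Z this has rank 2, with invariant factors (1,1).

Reading off H_k = ker ∂_k / im ∂_{k+1}:

  H_1: rank ker ∂_1 − rank ∂_2 = (20 − 8) − 11 = 1, and the invariant factors of ∂_2 are all 1, so H_1 = Z.

H_1 = Z.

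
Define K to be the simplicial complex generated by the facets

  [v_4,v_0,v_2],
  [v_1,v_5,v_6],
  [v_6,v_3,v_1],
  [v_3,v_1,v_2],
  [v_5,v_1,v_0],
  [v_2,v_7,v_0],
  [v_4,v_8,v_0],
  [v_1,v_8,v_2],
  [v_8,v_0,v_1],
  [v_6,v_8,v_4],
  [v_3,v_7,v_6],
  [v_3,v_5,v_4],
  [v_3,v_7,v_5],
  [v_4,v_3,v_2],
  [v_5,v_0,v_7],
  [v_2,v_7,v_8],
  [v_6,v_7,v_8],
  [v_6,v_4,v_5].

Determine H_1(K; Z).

We work with the vertex ordering v_0 < v_1 < v_2 < v_3 < v_4 < v_5 < v_6 < v_7 < v_8. The simplices of K, each written with vertices in increasing order, are:

  0-simplices (9): [v_0], [v_1], [v_2], [v_3], [v_4], [v_5], [v_6], [v_7], [v_8]
  1-simplices (27): (27 of them)
  2-simplices (18): (18 of them)

so the chain groups are C_0 ≅ Z^9, C_1 ≅ Z^27, C_2 ≅ Z^18.

∂_1: C_1 → C_0 is given by ∂[p,q] = [q] − [p].
As a 9×27 matrix over Z this has rank 8, with invariant factors (1,1,1,1,1,1,1,1).

Boundary ∂_2: C_2 → C_1 maps a triangle to the signed sum of its edges. For instance
  ∂[v_0,v_5,v_7] = [v_5,v_7] − [v_0,v_7] + [v_0,v_5],
  ∂[v_1,v_2,v_3] = [v_2,v_3] − [v_1,v_3] + [v_1,v_2].
This gives a 27×18 integer matrix of rank 18; reducing to Smith normal form yields diagonal entries (1,1,1,1,1,1,1,1,1,1,1,1,1,1,1,1,1,2).

Computing H_k = (kernel of ∂_k) / (image of ∂_{k+1}):

  H_1: rank ker ∂_1 − rank ∂_2 = (27 − 8) − 18 = 1, and ∂_2 has invariant factor 2 > 1, so H_1 ≅ Z ⊕ Z/2Z.

(K is a triangulation of the Klein bottle.)

H_1 = Z ⊕ Z/2Z.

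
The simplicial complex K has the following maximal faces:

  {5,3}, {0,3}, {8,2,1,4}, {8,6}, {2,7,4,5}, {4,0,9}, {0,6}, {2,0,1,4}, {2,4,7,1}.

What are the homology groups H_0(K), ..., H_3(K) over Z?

We work with the vertex ordering 0 < 1 < 2 < 3 < 4 < 5 < 6 < 7 < 8 < 9. The simplices of K, each written with vertices in increasing order, are:

  0-simplices (10): [0], [1], [2], [3], [4], [5], [6], [7], [8], [9]
  1-simplices (21): [0,1], [0,2], [0,3], [0,4], [0,6], [0,9], [1,2], [1,4], [1,7], [1,8], [2,4], [2,5], [2,7], [2,8], [3,5], [4,5], [4,7], [4,8], [4,9], [5,7], [6,8]
  2-simplices (14): [0,1,2], [0,1,4], [0,2,4], [0,4,9], [1,2,4], [1,2,7], [1,2,8], [1,4,7], [1,4,8], [2,4,5], [2,4,7], [2,4,8], [2,5,7], [4,5,7]
  3-simplices (4): [0,1,2,4], [1,2,4,7], [1,2,4,8], [2,4,5,7]

giving chain groups C_0 ≅ Z^10, C_1 ≅ Z^21, C_2 ≅ Z^14, C_3 ≅ Z^4.

∂_1: C_1 → C_0 maps an edge to its endpoints' difference, ∂[p,q] = q − p.
This gives a 10×21 integer matrix of rank 9; reducing to Smith normal form yields diagonal entries (1,1,1,1,1,1,1,1,1).

∂_2: C_2 → C_1 sends each 2-simplex [p,q,r] to [q,r] − [p,r] + [p,q]. For instance
  ∂[0,2,4] = [2,4] − [0,4] + [0,2],
  ∂[2,4,7] = [4,7] − [2,7] + [2,4].
As a 21×14 matrix over Z this has rank 10, with invariant factors (1,1,1,1,1,1,1,1,1,1).

The boundary map ∂_3: C_3 → C_2 sends each 3-simplex σ to the alternating sum Σ_i (−1)^i (σ with its i-th vertex removed). For instance
  ∂[2,4,5,7] = [4,5,7] − [2,5,7] + [2,4,7] − [2,4,5],
  ∂[1,2,4,8] = [2,4,8] − [1,4,8] + [1,2,8] − [1,2,4].
The 14×4 boundary matrix has rank 4 and Smith normal form diag(1,1,1,1).

Computing H_k = (kernel of ∂_k) / (image of ∂_{k+1}):

  H_0: rank C_0 − rank ∂_1 = 10 − 9 = 1, and the invariant factors of ∂_1 are all 1, so H_0 ≅ Z.
  H_1: rank ker ∂_1 − rank ∂_2 = (21 − 9) − 10 = 2, and the invariant factors of ∂_2 are all 1, so H_1 ≅ Z^2.
  H_2: rank ker ∂_2 − rank ∂_3 = (14 − 10) − 4 = 0, and the invariant factors of ∂_3 are all 1, so H_2 ≅ 0.
  H_3: rank ker ∂_3 − rank ∂_4 = (4 − 4) − 0 = 0, and there is no ∂_4, so H_3 ≅ 0.

H_0 ≅ Z,  H_1 ≅ Z^2,  H_2 = 0,  H_3 = 0.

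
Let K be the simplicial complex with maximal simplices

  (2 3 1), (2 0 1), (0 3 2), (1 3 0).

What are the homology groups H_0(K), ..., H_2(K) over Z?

H_0 ≅ Z,  H_1 = 0,  H_2 ≅ Z.

We work with the vertex ordering 0 < 1 < 2 < 3. The simplices of K, each written with vertices in increasing order, are:

  0-simplices (4): [0], [1], [2], [3]
  1-simplices (6): [0,1], [0,2], [0,3], [1,2], [1,3], [2,3]
  2-simplices (4): [0,1,2], [0,1,3], [0,2,3], [1,2,3]

giving chain groups C_0 ≅ Z^4, C_1 ≅ Z^6, C_2 ≅ Z^4.

Boundary ∂_1: C_1 → C_0 maps an edge to its endpoints' difference, ∂[p,q] = q − p. For instance
  ∂[0,1] = [1] − [0].
As a 4×6 matrix over Z this has rank 3, with invariant factors (1,1,1).

∂_2: C_2 → C_1 sends each 2-simplex [p,q,r] to [q,r] − [p,r] + [p,q]. For instance
  ∂[0,1,3] = [1,3] − [0,3] + [0,1],
  ∂[1,2,3] = [2,3] − [1,3] + [1,2].
The resulting 6×4 matrix has rank 3, and its Smith normal form has invariant factors (1,1,1).

Reading off H_k = ker ∂_k / im ∂_{k+1}:

  H_0: rank C_0 − rank ∂_1 = 4 − 3 = 1, and the invariant factors of ∂_1 are all 1, so H_0 = Z.
  H_1: rank ker ∂_1 − rank ∂_2 = (6 − 3) − 3 = 0, and the invariant factors of ∂_2 are all 1, so H_1 = 0.
  H_2: rank ker ∂_2 − rank ∂_3 = (4 − 3) − 0 = 1, and there is no ∂_3, so H_2 = Z.

(K is a triangulation of the 2-sphere S^2.)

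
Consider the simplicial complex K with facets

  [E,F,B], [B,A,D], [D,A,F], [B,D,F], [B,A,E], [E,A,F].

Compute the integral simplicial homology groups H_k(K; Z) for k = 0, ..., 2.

H_0 ≅ Z,  H_1 = 0,  H_2 ≅ Z.

We work with the vertex ordering A < B < D < E < F. The simplices of K, each written with vertices in increasing order, are:

  0-simplices (5): A, B, D, E, F
  1-simplices (9): AB, AD, AE, AF, BD, BE, BF, DF, EF
  2-simplices (6): ABD, ABE, ADF, AEF, BDF, BEF

so the chain groups are C_0 ≅ Z^5, C_1 ≅ Z^9, C_2 ≅ Z^6.

Boundary ∂_1: C_1 → C_0 is given by ∂[p,q] = [q] − [p]. For instance
  ∂AB = B − A.
This gives a 5×9 integer matrix of rank 4; reducing to Smith normal form yields diagonal entries (1,1,1,1).

Boundary ∂_2: C_2 → C_1 maps a triangle to the signed sum of its edges. For instance
  ∂AEF = EF − AF + AE,
  ∂ABE = BE − AE + AB.
The resulting 9×6 matrix has rank 5, and its Smith normal form has invariant factors (1,1,1,1,1).

From H_k ≅ ker(∂_k) / im(∂_{k+1}) we obtain:

  H_0: rank C_0 − rank ∂_1 = 5 − 4 = 1, and the invariant factors of ∂_1 are all 1, so H_0 ≅ Z.
  H_1: rank ker ∂_1 − rank ∂_2 = (9 − 4) − 5 = 0, and the invariant factors of ∂_2 are all 1, so H_1 ≅ 0.
  H_2: rank ker ∂_2 − rank ∂_3 = (6 − 5) − 0 = 1, and there is no ∂_3, so H_2 ≅ Z.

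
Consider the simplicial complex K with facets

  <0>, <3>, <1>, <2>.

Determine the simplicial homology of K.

H_0 = Z^4.

K has 4 vertices.
rank ∂_0 = 0, rank ∂_1 = 0 ⇒ b_0 = 4 − 0 − 0 = 4. So H_0 = Z^4.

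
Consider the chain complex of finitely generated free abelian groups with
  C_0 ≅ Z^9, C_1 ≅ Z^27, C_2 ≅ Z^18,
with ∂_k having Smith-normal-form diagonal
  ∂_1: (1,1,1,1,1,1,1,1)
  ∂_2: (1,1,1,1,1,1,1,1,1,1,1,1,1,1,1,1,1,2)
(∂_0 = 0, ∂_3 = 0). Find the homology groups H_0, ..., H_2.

H_0 ≅ Z,  H_1 ≅ Z ⊕ Z/2,  H_2 = 0.

H_0: b_0 = 9 − 0 − 8 = 1; torsion from ∂_1 factors > 1: none. So H_0 ≅ Z.
H_1: b_1 = 27 − 8 − 18 = 1; torsion from ∂_2 factors > 1: [2]. So H_1 ≅ Z ⊕ Z/2.
H_2: b_2 = 18 − 18 − 0 = 0; torsion from ∂_3 factors > 1: none. So H_2 ≅ 0.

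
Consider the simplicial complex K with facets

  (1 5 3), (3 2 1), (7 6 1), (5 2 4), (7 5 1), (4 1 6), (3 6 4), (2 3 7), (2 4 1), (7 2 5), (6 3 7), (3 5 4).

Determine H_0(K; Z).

Take the total order 1 < 2 < 3 < 4 < 5 < 6 < 7 on the vertex set. Then K (dimension 2) consists of the simplices:

  0-simplices (7): [1], [2], [3], [4], [5], [6], [7]
  1-simplices (18): [1,2], [1,3], [1,4], [1,5], [1,6], [1,7], [2,3], [2,4], [2,5], [2,7], [3,4], [3,5], [3,6], [3,7], [4,5], [4,6], [5,7], [6,7]
  2-simplices (12): [1,2,3], [1,2,4], [1,3,5], [1,4,6], [1,5,7], [1,6,7], [2,3,7], [2,4,5], [2,5,7], [3,4,5], [3,4,6], [3,6,7]

so the chain groups are C_0 ≅ Z^7, C_1 ≅ Z^18, C_2 ≅ Z^12.

The boundary map ∂_1: C_1 → C_0 maps an edge to its endpoints' difference, ∂[p,q] = q − p.
This gives a 7×18 integer matrix of rank 6; reducing to Smith normal form yields diagonal entries (1,1,1,1,1,1).

∂_2: C_2 → C_1 acts by ∂[p,q,r] = [q,r] − [p,r] + [p,q]. For instance
  ∂[3,4,5] = [4,5] − [3,5] + [3,4],
  ∂[1,4,6] = [4,6] − [1,6] + [1,4].
The resulting 18×12 matrix has rank 12, and its Smith normal form has invariant factors (1,1,1,1,1,1,1,1,1,1,1,2).

From H_k ≅ ker(∂_k) / im(∂_{k+1}) we obtain:

  H_0: rank C_0 − rank ∂_1 = 7 − 6 = 1, and the invariant factors of ∂_1 are all 1, so H_0 = Z.

H_0 = Z.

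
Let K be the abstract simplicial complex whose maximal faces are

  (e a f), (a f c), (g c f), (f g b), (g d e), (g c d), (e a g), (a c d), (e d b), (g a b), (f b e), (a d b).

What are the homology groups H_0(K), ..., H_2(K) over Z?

H_0 ≅ Z,  H_1 ≅ Z/2Z,  H_2 = 0.

Take the total order a < b < c < d < e < f < g on the vertex set. Then K (dimension 2) consists of the simplices:

  0-simplices (7): a, b, c, d, e, f, g
  1-simplices (18): ab, ac, ad, ae, af, ag, bd, be, bf, bg, cd, cf, cg, de, dg, ef, eg, fg
  2-simplices (12): abd, abg, acd, acf, aef, aeg, bde, bef, bfg, cdg, cfg, deg

Hence C_0 ≅ Z^7, C_1 ≅ Z^18, C_2 ≅ Z^12.

The boundary map ∂_1: C_1 → C_0 sends each edge [p,q] (with p < q) to q − p. For instance
  ∂ag = g − a.
This gives a 7×18 integer matrix of rank 6; reducing to Smith normal form yields diagonal entries (1,1,1,1,1,1).

The boundary map ∂_2: C_2 → C_1 maps a triangle to the signed sum of its edges. For instance
  ∂cfg = fg − cg + cf,
  ∂abd = bd − ad + ab.
This gives a 18×12 integer matrix of rank 12; reducing to Smith normal form yields diagonal entries (1,1,1,1,1,1,1,1,1,1,1,2).

Reading off H_k = ker ∂_k / im ∂_{k+1}:

  H_0: rank C_0 − rank ∂_1 = 7 − 6 = 1, and the invariant factors of ∂_1 are all 1, so H_0 = Z.
  H_1: rank ker ∂_1 − rank ∂_2 = (18 − 6) − 12 = 0, and ∂_2 has invariant factor 2 > 1, so H_1 = Z/2Z.
  H_2: rank ker ∂_2 − rank ∂_3 = (12 − 12) − 0 = 0, and there is no ∂_3, so H_2 = 0.

As a check, the Euler characteristic is 7 − 18 + 12 = 1, which agrees with 1 − 0 + 0 = 1.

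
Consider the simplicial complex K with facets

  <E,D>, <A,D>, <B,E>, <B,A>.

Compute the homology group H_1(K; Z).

H_1 = Z.

Order the vertices as A < B < D < E. Listing each simplex with vertices in this order, K has dimension 1 with simplices:

  0-simplices (4): A, B, D, E
  1-simplices (4): AB, AD, BE, DE

Hence C_0 ≅ Z^4, C_1 ≅ Z^4.

Boundary ∂_1: C_1 → C_0 maps an edge to its endpoints' difference, ∂[p,q] = q − p. For instance
  ∂AB = B − A.
This gives a 4×4 integer matrix of rank 3; reducing to Smith normal form yields diagonal entries (1,1,1).

From H_k ≅ ker(∂_k) / im(∂_{k+1}) we obtain:

  H_1: rank ker ∂_1 − rank ∂_2 = (4 − 3) − 0 = 1, and there is no ∂_2, so H_1 ≅ Z.

(K is a triangulation of the circle S^1.)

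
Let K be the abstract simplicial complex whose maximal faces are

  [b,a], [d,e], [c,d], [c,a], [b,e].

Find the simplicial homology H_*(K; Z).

K has 5 vertices, 5 edges.
rank ∂_0 = 0, rank ∂_1 = 4 ⇒ b_0 = 5 − 0 − 4 = 1; all invariant factors of ∂_1 are 1 so no torsion. So H_0 = Z.
rank ∂_1 = 4, rank ∂_2 = 0 ⇒ b_1 = 5 − 4 − 0 = 1. So H_1 = Z.

H_0 = Z,  H_1 = Z.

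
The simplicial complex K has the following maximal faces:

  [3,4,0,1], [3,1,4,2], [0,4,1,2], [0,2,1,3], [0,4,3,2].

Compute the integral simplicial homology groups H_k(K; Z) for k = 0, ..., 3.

H_0 ≅ Z,  H_1 = 0,  H_2 = 0,  H_3 ≅ Z.

Take the total order 0 < 1 < 2 < 3 < 4 on the vertex set. Then K (dimension 3) consists of the simplices:

  0-simplices (5): [0], [1], [2], [3], [4]
  1-simplices (10): [0,1], [0,2], [0,3], [0,4], [1,2], [1,3], [1,4], [2,3], [2,4], [3,4]
  2-simplices (10): [0,1,2], [0,1,3], [0,1,4], [0,2,3], [0,2,4], [0,3,4], [1,2,3], [1,2,4], [1,3,4], [2,3,4]
  3-simplices (5): [0,1,2,3], [0,1,2,4], [0,1,3,4], [0,2,3,4], [1,2,3,4]

giving chain groups C_0 ≅ Z^5, C_1 ≅ Z^10, C_2 ≅ Z^10, C_3 ≅ Z^5.

∂_1: C_1 → C_0 is given by ∂[p,q] = [q] − [p]. For instance
  ∂[3,4] = [4] − [3].
The 5×10 boundary matrix has rank 4 and Smith normal form diag(1,1,1,1).

Boundary ∂_2: C_2 → C_1 maps a triangle to the signed sum of its edges. For instance
  ∂[0,1,3] = [1,3] − [0,3] + [0,1],
  ∂[1,2,4] = [2,4] − [1,4] + [1,2].
The 10×10 boundary matrix has rank 6 and Smith normal form diag(1,1,1,1,1,1).

The boundary map ∂_3: C_3 → C_2 sends each 3-simplex σ to the alternating sum Σ_i (−1)^i (σ with its i-th vertex removed). For instance
  ∂[0,1,2,3] = [1,2,3] − [0,2,3] + [0,1,3] − [0,1,2],
  ∂[0,1,2,4] = [1,2,4] − [0,2,4] + [0,1,4] − [0,1,2].
The 10×5 boundary matrix has rank 4 and Smith normal form diag(1,1,1,1).

From H_k ≅ ker(∂_k) / im(∂_{k+1}) we obtain:

  H_0: rank C_0 − rank ∂_1 = 5 − 4 = 1, and the invariant factors of ∂_1 are all 1, so H_0 ≅ Z.
  H_1: rank ker ∂_1 − rank ∂_2 = (10 − 4) − 6 = 0, and the invariant factors of ∂_2 are all 1, so H_1 ≅ 0.
  H_2: rank ker ∂_2 − rank ∂_3 = (10 − 6) − 4 = 0, and the invariant factors of ∂_3 are all 1, so H_2 ≅ 0.
  H_3: rank ker ∂_3 − rank ∂_4 = (5 − 4) − 0 = 1, and there is no ∂_4, so H_3 ≅ Z.

As a check, the Euler characteristic is 5 − 10 + 10 − 5 = 0, which agrees with 1 − 0 + 0 − 1 = 0.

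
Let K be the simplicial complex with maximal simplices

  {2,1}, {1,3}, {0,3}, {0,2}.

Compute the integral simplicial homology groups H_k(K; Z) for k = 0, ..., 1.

H_0 = Z,  H_1 = Z.

Take the total order 0 < 1 < 2 < 3 on the vertex set. Then K (dimension 1) consists of the simplices:

  0-simplices (4): [0], [1], [2], [3]
  1-simplices (4): [0,2], [0,3], [1,2], [1,3]

so the chain groups are C_0 ≅ Z^4, C_1 ≅ Z^4.

The boundary map ∂_1: C_1 → C_0 is given by ∂[p,q] = [q] − [p].
This gives a 4×4 integer matrix of rank 3; reducing to Smith normal form yields diagonal entries (1,1,1).

From H_k ≅ ker(∂_k) / im(∂_{k+1}) we obtain:

  H_0: rank C_0 − rank ∂_1 = 4 − 3 = 1, and the invariant factors of ∂_1 are all 1, so H_0 ≅ Z.
  H_1: rank ker ∂_1 − rank ∂_2 = (4 − 3) − 0 = 1, and there is no ∂_2, so H_1 ≅ Z.

As a check, the Euler characteristic is 4 − 4 = 0, which agrees with 1 − 1 = 0.
(K is a triangulation of the circle S^1.)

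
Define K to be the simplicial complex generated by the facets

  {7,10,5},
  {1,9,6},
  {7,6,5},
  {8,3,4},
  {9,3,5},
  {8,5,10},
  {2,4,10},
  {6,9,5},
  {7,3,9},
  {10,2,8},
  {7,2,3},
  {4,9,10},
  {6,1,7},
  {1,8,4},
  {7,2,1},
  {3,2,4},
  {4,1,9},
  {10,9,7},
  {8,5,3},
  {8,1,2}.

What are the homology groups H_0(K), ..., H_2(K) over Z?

H_0 = Z,  H_1 = Z ⊕ Z_2,  H_2 = 0.

Order the vertices as 1 < 2 < 3 < 4 < 5 < 6 < 7 < 8 < 9 < 10. Listing each simplex with vertices in this order, K has dimension 2 with simplices:

  0-simplices (10): [1], [2], [3], [4], [5], [6], [7], [8], [9], [10]
  1-simplices (30): (30 of them)
  2-simplices (20): (20 of them)

Hence C_0 ≅ Z^10, C_1 ≅ Z^30, C_2 ≅ Z^20.

The boundary map ∂_1: C_1 → C_0 sends each edge [p,q] (with p < q) to q − p. For instance
  ∂[4,8] = [8] − [4].
The 10×30 boundary matrix has rank 9 and Smith normal form diag(1,1,1,1,1,1,1,1,1).

∂_2: C_2 → C_1 sends each 2-simplex [p,q,r] to [q,r] − [p,r] + [p,q]. For instance
  ∂[1,2,7] = [2,7] − [1,7] + [1,2],
  ∂[1,6,9] = [6,9] − [1,9] + [1,6].
The 30×20 boundary matrix has rank 20 and Smith normal form diag(1,1,1,1,1,1,1,1,1,1,1,1,1,1,1,1,1,1,1,2).

Reading off H_k = ker ∂_k / im ∂_{k+1}:

  H_0: rank C_0 − rank ∂_1 = 10 − 9 = 1, and the invariant factors of ∂_1 are all 1, so H_0 ≅ Z.
  H_1: rank ker ∂_1 − rank ∂_2 = (30 − 9) − 20 = 1, and ∂_2 has invariant factor 2 > 1, so H_1 ≅ Z ⊕ Z_2.
  H_2: rank ker ∂_2 − rank ∂_3 = (20 − 20) − 0 = 0, and there is no ∂_3, so H_2 ≅ 0.

As a check, the Euler characteristic is 10 − 30 + 20 = 0, which agrees with 1 − 1 + 0 = 0.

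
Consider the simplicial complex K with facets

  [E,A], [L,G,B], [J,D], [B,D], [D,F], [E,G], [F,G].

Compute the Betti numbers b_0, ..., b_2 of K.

Fix the vertex order A < B < D < E < F < G < J < L and write every simplex with vertices in increasing order. Then dim K = 2 and the simplices of K are:

  0-simplices (8): A, B, D, E, F, G, J, L
  1-simplices (9): AE, BD, BG, BL, DF, DJ, EG, FG, GL
  2-simplices (1): BGL

giving chain groups C_0 ≅ Z^8, C_1 ≅ Z^9, C_2 ≅ Z^1.

∂_1: C_1 → C_0 sends each edge [p,q] (with p < q) to q − p.
As a 8×9 matrix over Z this has rank 7, with invariant factors (1,1,1,1,1,1,1).

The boundary map ∂_2: C_2 → C_1 sends each 2-simplex [p,q,r] to [q,r] − [p,r] + [p,q]. For instance
  ∂BGL = GL − BL + BG.
The 9×1 boundary matrix has rank 1 and Smith normal form diag(1).

From H_k ≅ ker(∂_k) / im(∂_{k+1}) we obtain:

  H_0: rank C_0 − rank ∂_1 = 8 − 7 = 1, and the invariant factors of ∂_1 are all 1, so H_0 ≅ Z.
  H_1: rank ker ∂_1 − rank ∂_2 = (9 − 7) − 1 = 1, and the invariant factors of ∂_2 are all 1, so H_1 ≅ Z.
  H_2: rank ker ∂_2 − rank ∂_3 = (1 − 1) − 0 = 0, and there is no ∂_3, so H_2 ≅ 0.

Hence the Betti numbers are b_0 = 1, b_1 = 1, b_2 = 0.

b_0 = 1, b_1 = 1, b_2 = 0.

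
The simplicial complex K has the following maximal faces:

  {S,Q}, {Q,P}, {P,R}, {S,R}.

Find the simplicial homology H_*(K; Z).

H_0 ≅ Z,  H_1 ≅ Z.

K has 4 vertices, 4 edges.
rank ∂_0 = 0, rank ∂_1 = 3 ⇒ b_0 = 4 − 0 − 3 = 1; all invariant factors of ∂_1 are 1 so no torsion. So H_0 ≅ Z.
rank ∂_1 = 3, rank ∂_2 = 0 ⇒ b_1 = 4 − 3 − 0 = 1. So H_1 ≅ Z.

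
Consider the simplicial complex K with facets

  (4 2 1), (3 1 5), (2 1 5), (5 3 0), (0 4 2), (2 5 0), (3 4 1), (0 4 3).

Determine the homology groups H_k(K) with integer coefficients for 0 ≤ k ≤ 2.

H_0 ≅ Z,  H_1 = 0,  H_2 ≅ Z.

Fix the vertex order 0 < 1 < 2 < 3 < 4 < 5 and write every simplex with vertices in increasing order. Then dim K = 2 and the simplices of K are:

  0-simplices (6): [0], [1], [2], [3], [4], [5]
  1-simplices (12): [0,2], [0,3], [0,4], [0,5], [1,2], [1,3], [1,4], [1,5], [2,4], [2,5], [3,4], [3,5]
  2-simplices (8): [0,2,4], [0,2,5], [0,3,4], [0,3,5], [1,2,4], [1,2,5], [1,3,4], [1,3,5]

giving chain groups C_0 ≅ Z^6, C_1 ≅ Z^12, C_2 ≅ Z^8.

The boundary map ∂_1: C_1 → C_0 is given by ∂[p,q] = [q] − [p]. For instance
  ∂[3,4] = [4] − [3].
The 6×12 boundary matrix has rank 5 and Smith normal form diag(1,1,1,1,1).

∂_2: C_2 → C_1 maps a triangle to the signed sum of its edges. For instance
  ∂[1,2,4] = [2,4] − [1,4] + [1,2],
  ∂[1,3,5] = [3,5] − [1,5] + [1,3].
This gives a 12×8 integer matrix of rank 7; reducing to Smith normal form yields diagonal entries (1,1,1,1,1,1,1).

From H_k ≅ ker(∂_k) / im(∂_{k+1}) we obtain:

  H_0: rank C_0 − rank ∂_1 = 6 − 5 = 1, and the invariant factors of ∂_1 are all 1, so H_0 ≅ Z.
  H_1: rank ker ∂_1 − rank ∂_2 = (12 − 5) − 7 = 0, and the invariant factors of ∂_2 are all 1, so H_1 ≅ 0.
  H_2: rank ker ∂_2 − rank ∂_3 = (8 − 7) − 0 = 1, and there is no ∂_3, so H_2 ≅ Z.

(K is a triangulation of the 2-sphere S^2.)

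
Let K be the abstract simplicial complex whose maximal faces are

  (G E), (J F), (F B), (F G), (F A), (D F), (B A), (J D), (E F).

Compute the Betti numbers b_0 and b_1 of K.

We work with the vertex ordering A < B < D < E < F < G < J. The simplices of K, each written with vertices in increasing order, are:

  0-simplices (7): A, B, D, E, F, G, J
  1-simplices (9): AB, AF, BF, DF, DJ, EF, EG, FG, FJ

Hence C_0 ≅ Z^7, C_1 ≅ Z^9.

The boundary map ∂_1: C_1 → C_0 sends each edge [p,q] (with p < q) to q − p. For instance
  ∂FG = G − F.
The resulting 7×9 matrix has rank 6, and its Smith normal form has invariant factors (1,1,1,1,1,1).

Computing H_k = (kernel of ∂_k) / (image of ∂_{k+1}):

  H_0: rank C_0 − rank ∂_1 = 7 − 6 = 1, and the invariant factors of ∂_1 are all 1, so H_0 ≅ Z.
  H_1: rank ker ∂_1 − rank ∂_2 = (9 − 6) − 0 = 3, and there is no ∂_2, so H_1 ≅ Z^3.

Hence the Betti numbers are b_0 = 1, b_1 = 3.

b_0 = 1, b_1 = 3.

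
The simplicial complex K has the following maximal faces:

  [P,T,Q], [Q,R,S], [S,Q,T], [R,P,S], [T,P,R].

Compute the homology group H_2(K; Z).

H_2 ≅ 0.

Fix the vertex order P < Q < R < S < T and write every simplex with vertices in increasing order. Then dim K = 2 and the simplices of K are:

  0-simplices (5): P, Q, R, S, T
  1-simplices (10): PQ, PR, PS, PT, QR, QS, QT, RS, RT, ST
  2-simplices (5): PQT, PRS, PRT, QRS, QST

so the chain groups are C_0 ≅ Z^5, C_1 ≅ Z^10, C_2 ≅ Z^5.

Boundary ∂_1: C_1 → C_0 is given by ∂[p,q] = [q] − [p]. For instance
  ∂PT = T − P.
The 5×10 boundary matrix has rank 4 and Smith normal form diag(1,1,1,1).

The boundary map ∂_2: C_2 → C_1 sends each 2-simplex [p,q,r] to [q,r] − [p,r] + [p,q]. For instance
  ∂PRS = RS − PS + PR,
  ∂QRS = RS − QS + QR.
The 10×5 boundary matrix has rank 5 and Smith normal form diag(1,1,1,1,1).

From H_k ≅ ker(∂_k) / im(∂_{k+1}) we obtain:

  H_2: rank ker ∂_2 − rank ∂_3 = (5 − 5) − 0 = 0, and there is no ∂_3, so H_2 ≅ 0.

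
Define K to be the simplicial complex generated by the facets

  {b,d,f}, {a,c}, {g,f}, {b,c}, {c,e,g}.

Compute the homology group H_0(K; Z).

We work with the vertex ordering a < b < c < d < e < f < g. The simplices of K, each written with vertices in increasing order, are:

  0-simplices (7): a, b, c, d, e, f, g
  1-simplices (9): ac, bc, bd, bf, ce, cg, df, eg, fg
  2-simplices (2): bdf, ceg

giving chain groups C_0 ≅ Z^7, C_1 ≅ Z^9, C_2 ≅ Z^2.

∂_1: C_1 → C_0 maps an edge to its endpoints' difference, ∂[p,q] = q − p.
The resulting 7×9 matrix has rank 6, and its Smith normal form has invariant factors (1,1,1,1,1,1).

Boundary ∂_2: C_2 → C_1 acts by ∂[p,q,r] = [q,r] − [p,r] + [p,q]. For instance
  ∂bdf = df − bf + bd,
  ∂ceg = eg − cg + ce.
This gives a 9×2 integer matrix of rank 2; reducing to Smith normal form yields diagonal entries (1,1).

From H_k ≅ ker(∂_k) / im(∂_{k+1}) we obtain:

  H_0: rank C_0 − rank ∂_1 = 7 − 6 = 1, and the invariant factors of ∂_1 are all 1, so H_0 = Z.

H_0 = Z.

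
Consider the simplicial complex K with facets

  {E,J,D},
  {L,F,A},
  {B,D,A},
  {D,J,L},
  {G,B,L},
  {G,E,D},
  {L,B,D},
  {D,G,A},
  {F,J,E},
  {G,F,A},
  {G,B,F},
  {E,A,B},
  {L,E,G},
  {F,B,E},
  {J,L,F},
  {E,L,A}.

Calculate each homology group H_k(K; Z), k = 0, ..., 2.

H_0 ≅ Z,  H_1 ≅ Z^2,  H_2 ≅ Z.

Fix the vertex order A < B < D < E < F < G < J < L and write every simplex with vertices in increasing order. Then dim K = 2 and the simplices of K are:

  0-simplices (8): A, B, D, E, F, G, J, L
  1-simplices (24): AB, AD, AE, AF, AG, AL, BD, BE, BF, BG, BL, DE, DG, DJ, DL, EF, EG, EJ, EL, FG, FJ, FL, GL, JL
  2-simplices (16): ABD, ABE, ADG, AEL, AFG, AFL, BDL, BEF, BFG, BGL, DEG, DEJ, DJL, EFJ, EGL, FJL

so the chain groups are C_0 ≅ Z^8, C_1 ≅ Z^24, C_2 ≅ Z^16.

Boundary ∂_1: C_1 → C_0 sends each edge [p,q] (with p < q) to q − p. For instance
  ∂AB = B − A.
This gives a 8×24 integer matrix of rank 7; reducing to Smith normal form yields diagonal entries (1,1,1,1,1,1,1).

∂_2: C_2 → C_1 acts by ∂[p,q,r] = [q,r] − [p,r] + [p,q]. For instance
  ∂EGL = GL − EL + EG,
  ∂BEF = EF − BF + BE.
This gives a 24×16 integer matrix of rank 15; reducing to Smith normal form yields diagonal entries (1,1,1,1,1,1,1,1,1,1,1,1,1,1,1).

Now H_k = ker ∂_k / im ∂_{k+1}, so:

  H_0: rank C_0 − rank ∂_1 = 8 − 7 = 1, and the invariant factors of ∂_1 are all 1, so H_0 ≅ Z.
  H_1: rank ker ∂_1 − rank ∂_2 = (24 − 7) − 15 = 2, and the invariant factors of ∂_2 are all 1, so H_1 ≅ Z^2.
  H_2: rank ker ∂_2 − rank ∂_3 = (16 − 15) − 0 = 1, and there is no ∂_3, so H_2 ≅ Z.

As a check, the Euler characteristic is 8 − 24 + 16 = 0, which agrees with 1 − 2 + 1 = 0.
(K is a triangulation of the torus T^2.)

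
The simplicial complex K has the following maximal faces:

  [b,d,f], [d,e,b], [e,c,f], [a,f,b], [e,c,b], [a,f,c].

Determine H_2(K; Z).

H_2 = 0.

Fix the vertex order a < b < c < d < e < f and write every simplex with vertices in increasing order. Then dim K = 2 and the simplices of K are:

  0-simplices (6): a, b, c, d, e, f
  1-simplices (12): ab, ac, af, bc, bd, be, bf, ce, cf, de, df, ef
  2-simplices (6): abf, acf, bce, bde, bdf, cef

Hence C_0 ≅ Z^6, C_1 ≅ Z^12, C_2 ≅ Z^6.

∂_1: C_1 → C_0 maps an edge to its endpoints' difference, ∂[p,q] = q − p. For instance
  ∂bc = c − b.
The 6×12 boundary matrix has rank 5 and Smith normal form diag(1,1,1,1,1).

Boundary ∂_2: C_2 → C_1 maps a triangle to the signed sum of its edges. For instance
  ∂bce = ce − be + bc,
  ∂abf = bf − af + ab.
The 12×6 boundary matrix has rank 6 and Smith normal form diag(1,1,1,1,1,1).

Computing H_k = (kernel of ∂_k) / (image of ∂_{k+1}):

  H_2: rank ker ∂_2 − rank ∂_3 = (6 − 6) − 0 = 0, and there is no ∂_3, so H_2 ≅ 0.

(K is a triangulation of the cylinder S^1 x I.)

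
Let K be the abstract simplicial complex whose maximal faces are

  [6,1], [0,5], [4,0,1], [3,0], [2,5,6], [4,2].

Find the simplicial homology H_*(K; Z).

K has 7 vertices, 10 edges, 2 triangles.
rank ∂_0 = 0, rank ∂_1 = 6 ⇒ b_0 = 7 − 0 − 6 = 1; all invariant factors of ∂_1 are 1 so no torsion. So H_0 = Z.
rank ∂_1 = 6, rank ∂_2 = 2 ⇒ b_1 = 10 − 6 − 2 = 2; all invariant factors of ∂_2 are 1 so no torsion. So H_1 = Z^2.
rank ∂_2 = 2, rank ∂_3 = 0 ⇒ b_2 = 2 − 2 − 0 = 0. So H_2 = 0.

H_0 = Z,  H_1 = Z^2,  H_2 = 0.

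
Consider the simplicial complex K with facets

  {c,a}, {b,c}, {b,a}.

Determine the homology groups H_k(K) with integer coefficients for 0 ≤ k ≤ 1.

Order the vertices as a < b < c. Listing each simplex with vertices in this order, K has dimension 1 with simplices:

  0-simplices (3): a, b, c
  1-simplices (3): ab, ac, bc

Hence C_0 ≅ Z^3, C_1 ≅ Z^3.

Boundary ∂_1: C_1 → C_0 is given by ∂[p,q] = [q] − [p].
The 3×3 boundary matrix has rank 2 and Smith normal form diag(1,1).

Reading off H_k = ker ∂_k / im ∂_{k+1}:

  H_0: rank C_0 − rank ∂_1 = 3 − 2 = 1, and the invariant factors of ∂_1 are all 1, so H_0 ≅ Z.
  H_1: rank ker ∂_1 − rank ∂_2 = (3 − 2) − 0 = 1, and there is no ∂_2, so H_1 ≅ Z.

As a check, the Euler characteristic is 3 − 3 = 0, which agrees with 1 − 1 = 0.
(K is a triangulation of the circle S^1.)

H_0 = Z,  H_1 = Z.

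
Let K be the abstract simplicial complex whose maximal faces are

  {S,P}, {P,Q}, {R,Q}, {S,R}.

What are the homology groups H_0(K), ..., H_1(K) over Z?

Order the vertices as P < Q < R < S. Listing each simplex with vertices in this order, K has dimension 1 with simplices:

  0-simplices (4): P, Q, R, S
  1-simplices (4): PQ, PS, QR, RS

so the chain groups are C_0 ≅ Z^4, C_1 ≅ Z^4.

∂_1: C_1 → C_0 sends each edge [p,q] (with p < q) to q − p.
As a 4×4 matrix over Z this has rank 3, with invariant factors (1,1,1).

Now H_k = ker ∂_k / im ∂_{k+1}, so:

  H_0: rank C_0 − rank ∂_1 = 4 − 3 = 1, and the invariant factors of ∂_1 are all 1, so H_0 = Z.
  H_1: rank ker ∂_1 − rank ∂_2 = (4 − 3) − 0 = 1, and there is no ∂_2, so H_1 = Z.

As a check, the Euler characteristic is 4 − 4 = 0, which agrees with 1 − 1 = 0.

H_0 = Z,  H_1 = Z.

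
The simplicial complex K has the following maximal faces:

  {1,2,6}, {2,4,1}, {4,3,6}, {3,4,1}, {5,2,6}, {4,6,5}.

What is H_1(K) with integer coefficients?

H_1 = Z.

Take the total order 1 < 2 < 3 < 4 < 5 < 6 on the vertex set. Then K (dimension 2) consists of the simplices:

  0-simplices (6): [1], [2], [3], [4], [5], [6]
  1-simplices (12): [1,2], [1,3], [1,4], [1,6], [2,4], [2,5], [2,6], [3,4], [3,6], [4,5], [4,6], [5,6]
  2-simplices (6): [1,2,4], [1,2,6], [1,3,4], [2,5,6], [3,4,6], [4,5,6]

giving chain groups C_0 ≅ Z^6, C_1 ≅ Z^12, C_2 ≅ Z^6.

The boundary map ∂_1: C_1 → C_0 maps an edge to its endpoints' difference, ∂[p,q] = q − p.
The resulting 6×12 matrix has rank 5, and its Smith normal form has invariant factors (1,1,1,1,1).

∂_2: C_2 → C_1 sends each 2-simplex [p,q,r] to [q,r] − [p,r] + [p,q]. For instance
  ∂[1,3,4] = [3,4] − [1,4] + [1,3],
  ∂[4,5,6] = [5,6] − [4,6] + [4,5].
The 12×6 boundary matrix has rank 6 and Smith normal form diag(1,1,1,1,1,1).

Reading off H_k = ker ∂_k / im ∂_{k+1}:

  H_1: rank ker ∂_1 − rank ∂_2 = (12 − 5) − 6 = 1, and the invariant factors of ∂_2 are all 1, so H_1 ≅ Z.

(K is a triangulation of the cylinder S^1 x I.)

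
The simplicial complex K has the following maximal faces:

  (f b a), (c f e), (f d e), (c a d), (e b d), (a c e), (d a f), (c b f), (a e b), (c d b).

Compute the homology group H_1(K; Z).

H_1 ≅ Z/2.

Fix the vertex order a < b < c < d < e < f and write every simplex with vertices in increasing order. Then dim K = 2 and the simplices of K are:

  0-simplices (6): a, b, c, d, e, f
  1-simplices (15): ab, ac, ad, ae, af, bc, bd, be, bf, cd, ce, cf, de, df, ef
  2-simplices (10): abe, abf, acd, ace, adf, bcd, bcf, bde, cef, def

so the chain groups are C_0 ≅ Z^6, C_1 ≅ Z^15, C_2 ≅ Z^10.

∂_1: C_1 → C_0 is given by ∂[p,q] = [q] − [p]. For instance
  ∂bd = d − b.
This gives a 6×15 integer matrix of rank 5; reducing to Smith normal form yields diagonal entries (1,1,1,1,1).

The boundary map ∂_2: C_2 → C_1 acts by ∂[p,q,r] = [q,r] − [p,r] + [p,q]. For instance
  ∂abf = bf − af + ab,
  ∂bde = de − be + bd.
The resulting 15×10 matrix has rank 10, and its Smith normal form has invariant factors (1,1,1,1,1,1,1,1,1,2).

Computing H_k = (kernel of ∂_k) / (image of ∂_{k+1}):

  H_1: rank ker ∂_1 − rank ∂_2 = (15 − 5) − 10 = 0, and ∂_2 has invariant factor 2 > 1, so H_1 = Z/2.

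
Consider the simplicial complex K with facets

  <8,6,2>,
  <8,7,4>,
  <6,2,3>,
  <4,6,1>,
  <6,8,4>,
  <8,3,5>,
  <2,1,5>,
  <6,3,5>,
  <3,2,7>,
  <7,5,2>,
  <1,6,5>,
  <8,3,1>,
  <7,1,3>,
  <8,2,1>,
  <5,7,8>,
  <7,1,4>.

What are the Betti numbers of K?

Order the vertices as 1 < 2 < 3 < 4 < 5 < 6 < 7 < 8. Listing each simplex with vertices in this order, K has dimension 2 with simplices:

  0-simplices (8): [1], [2], [3], [4], [5], [6], [7], [8]
  1-simplices (24): (24 of them)
  2-simplices (16): [1,2,5], [1,2,8], [1,3,7], [1,3,8], [1,4,6], [1,4,7], [1,5,6], [2,3,6], [2,3,7], [2,5,7], [2,6,8], [3,5,6], [3,5,8], [4,6,8], [4,7,8], [5,7,8]

so the chain groups are C_0 ≅ Z^8, C_1 ≅ Z^24, C_2 ≅ Z^16.

Boundary ∂_1: C_1 → C_0 sends each edge [p,q] (with p < q) to q − p. For instance
  ∂[3,7] = [7] − [3].
The 8×24 boundary matrix has rank 7 and Smith normal form diag(1,1,1,1,1,1,1).

The boundary map ∂_2: C_2 → C_1 sends each 2-simplex [p,q,r] to [q,r] − [p,r] + [p,q]. For instance
  ∂[3,5,8] = [5,8] − [3,8] + [3,5],
  ∂[2,3,7] = [3,7] − [2,7] + [2,3].
As a 24×16 matrix over Z this has rank 15, with invariant factors (1,1,1,1,1,1,1,1,1,1,1,1,1,1,1).

Now H_k = ker ∂_k / im ∂_{k+1}, so:

  H_0: rank C_0 − rank ∂_1 = 8 − 7 = 1, and the invariant factors of ∂_1 are all 1, so H_0 ≅ Z.
  H_1: rank ker ∂_1 − rank ∂_2 = (24 − 7) − 15 = 2, and the invariant factors of ∂_2 are all 1, so H_1 ≅ Z^2.
  H_2: rank ker ∂_2 − rank ∂_3 = (16 − 15) − 0 = 1, and there is no ∂_3, so H_2 ≅ Z.

Hence the Betti numbers are b_0 = 1, b_1 = 2, b_2 = 1.

b_0 = 1, b_1 = 2, b_2 = 1.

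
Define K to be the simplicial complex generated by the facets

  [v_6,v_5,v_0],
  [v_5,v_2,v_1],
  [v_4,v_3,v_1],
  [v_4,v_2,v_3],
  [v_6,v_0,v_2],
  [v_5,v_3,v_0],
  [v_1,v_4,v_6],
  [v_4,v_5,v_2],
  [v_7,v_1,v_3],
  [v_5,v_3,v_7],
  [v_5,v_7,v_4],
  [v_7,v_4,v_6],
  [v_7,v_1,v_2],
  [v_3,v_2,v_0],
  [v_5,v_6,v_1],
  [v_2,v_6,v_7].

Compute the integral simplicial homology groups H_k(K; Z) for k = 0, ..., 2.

We work with the vertex ordering v_0 < v_1 < v_2 < v_3 < v_4 < v_5 < v_6 < v_7. The simplices of K, each written with vertices in increasing order, are:

  0-simplices (8): [v_0], [v_1], [v_2], [v_3], [v_4], [v_5], [v_6], [v_7]
  1-simplices (24): (24 of them)
  2-simplices (16): (16 of them)

so the chain groups are C_0 ≅ Z^8, C_1 ≅ Z^24, C_2 ≅ Z^16.

The boundary map ∂_1: C_1 → C_0 sends each edge [p,q] (with p < q) to q − p. For instance
  ∂[v_2,v_6] = [v_6] − [v_2].
The 8×24 boundary matrix has rank 7 and Smith normal form diag(1,1,1,1,1,1,1).

∂_2: C_2 → C_1 acts by ∂[p,q,r] = [q,r] − [p,r] + [p,q]. For instance
  ∂[v_1,v_4,v_6] = [v_4,v_6] − [v_1,v_6] + [v_1,v_4],
  ∂[v_2,v_3,v_4] = [v_3,v_4] − [v_2,v_4] + [v_2,v_3].
As a 24×16 matrix over Z this has rank 15, with invariant factors (1,1,1,1,1,1,1,1,1,1,1,1,1,1,1).

From H_k ≅ ker(∂_k) / im(∂_{k+1}) we obtain:

  H_0: rank C_0 − rank ∂_1 = 8 − 7 = 1, and the invariant factors of ∂_1 are all 1, so H_0 ≅ Z.
  H_1: rank ker ∂_1 − rank ∂_2 = (24 − 7) − 15 = 2, and the invariant factors of ∂_2 are all 1, so H_1 ≅ Z^2.
  H_2: rank ker ∂_2 − rank ∂_3 = (16 − 15) − 0 = 1, and there is no ∂_3, so H_2 ≅ Z.

As a check, the Euler characteristic is 8 − 24 + 16 = 0, which agrees with 1 − 2 + 1 = 0.

H_0 ≅ Z,  H_1 ≅ Z^2,  H_2 ≅ Z.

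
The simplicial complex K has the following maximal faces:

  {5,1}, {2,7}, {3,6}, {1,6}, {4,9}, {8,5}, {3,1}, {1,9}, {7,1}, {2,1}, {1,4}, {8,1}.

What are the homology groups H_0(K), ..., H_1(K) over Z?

Order the vertices as 1 < 2 < 3 < 4 < 5 < 6 < 7 < 8 < 9. Listing each simplex with vertices in this order, K has dimension 1 with simplices:

  0-simplices (9): [1], [2], [3], [4], [5], [6], [7], [8], [9]
  1-simplices (12): [1,2], [1,3], [1,4], [1,5], [1,6], [1,7], [1,8], [1,9], [2,7], [3,6], [4,9], [5,8]

so the chain groups are C_0 ≅ Z^9, C_1 ≅ Z^12.

The boundary map ∂_1: C_1 → C_0 sends each edge [p,q] (with p < q) to q − p.
This gives a 9×12 integer matrix of rank 8; reducing to Smith normal form yields diagonal entries (1,1,1,1,1,1,1,1).

From H_k ≅ ker(∂_k) / im(∂_{k+1}) we obtain:

  H_0: rank C_0 − rank ∂_1 = 9 − 8 = 1, and the invariant factors of ∂_1 are all 1, so H_0 ≅ Z.
  H_1: rank ker ∂_1 − rank ∂_2 = (12 − 8) − 0 = 4, and there is no ∂_2, so H_1 ≅ Z^4.

H_0 ≅ Z,  H_1 ≅ Z^4.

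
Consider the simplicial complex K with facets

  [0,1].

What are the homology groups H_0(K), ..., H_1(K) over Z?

Fix the vertex order 0 < 1 and write every simplex with vertices in increasing order. Then dim K = 1 and the simplices of K are:

  0-simplices (2): [0], [1]
  1-simplices (1): [0,1]

Hence C_0 ≅ Z^2, C_1 ≅ Z^1.

Boundary ∂_1: C_1 → C_0 sends each edge [p,q] (with p < q) to q − p. For instance
  ∂[0,1] = [1] − [0].
The resulting 2×1 matrix has rank 1, and its Smith normal form has invariant factors (1).

Reading off H_k = ker ∂_k / im ∂_{k+1}:

  H_0: rank C_0 − rank ∂_1 = 2 − 1 = 1, and the invariant factors of ∂_1 are all 1, so H_0 = Z.
  H_1: rank ker ∂_1 − rank ∂_2 = (1 − 1) − 0 = 0, and there is no ∂_2, so H_1 = 0.

As a check, the Euler characteristic is 2 − 1 = 1, which agrees with 1 − 0 = 1.

H_0 ≅ Z,  H_1 = 0.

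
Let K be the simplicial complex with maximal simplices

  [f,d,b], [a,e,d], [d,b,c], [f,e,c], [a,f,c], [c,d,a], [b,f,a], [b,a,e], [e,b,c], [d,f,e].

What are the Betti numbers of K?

b_0 = 1, b_1 = 0, b_2 = 0.

Take the total order a < b < c < d < e < f on the vertex set. Then K (dimension 2) consists of the simplices:

  0-simplices (6): a, b, c, d, e, f
  1-simplices (15): ab, ac, ad, ae, af, bc, bd, be, bf, cd, ce, cf, de, df, ef
  2-simplices (10): abe, abf, acd, acf, ade, bcd, bce, bdf, cef, def

Hence C_0 ≅ Z^6, C_1 ≅ Z^15, C_2 ≅ Z^10.

The boundary map ∂_1: C_1 → C_0 sends each edge [p,q] (with p < q) to q − p.
As a 6×15 matrix over Z this has rank 5, with invariant factors (1,1,1,1,1).

Boundary ∂_2: C_2 → C_1 sends each 2-simplex [p,q,r] to [q,r] − [p,r] + [p,q]. For instance
  ∂acf = cf − af + ac,
  ∂abe = be − ae + ab.
This gives a 15×10 integer matrix of rank 10; reducing to Smith normal form yields diagonal entries (1,1,1,1,1,1,1,1,1,2).

Computing H_k = (kernel of ∂_k) / (image of ∂_{k+1}):

  H_0: rank C_0 − rank ∂_1 = 6 − 5 = 1, and the invariant factors of ∂_1 are all 1, so H_0 ≅ Z.
  H_1: rank ker ∂_1 − rank ∂_2 = (15 − 5) − 10 = 0, and ∂_2 has invariant factor 2 > 1, so H_1 ≅ Z/2Z.
  H_2: rank ker ∂_2 − rank ∂_3 = (10 − 10) − 0 = 0, and there is no ∂_3, so H_2 ≅ 0.

Hence the Betti numbers are b_0 = 1, b_1 = 0, b_2 = 0.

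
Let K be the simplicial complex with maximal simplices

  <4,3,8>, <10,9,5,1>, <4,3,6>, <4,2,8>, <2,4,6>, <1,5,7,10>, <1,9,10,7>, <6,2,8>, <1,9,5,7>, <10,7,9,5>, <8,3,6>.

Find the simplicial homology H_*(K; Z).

Take the total order 1 < 2 < 3 < 4 < 5 < 6 < 7 < 8 < 9 < 10 on the vertex set. Then K (dimension 3) consists of the simplices:

  0-simplices (10): [1], [2], [3], [4], [5], [6], [7], [8], [9], [10]
  1-simplices (19): [1,5], [1,7], [1,9], [1,10], [2,4], [2,6], [2,8], [3,4], [3,6], [3,8], [4,6], [4,8], [5,7], [5,9], [5,10], [6,8], [7,9], [7,10], [9,10]
  2-simplices (16): [1,5,7], [1,5,9], [1,5,10], [1,7,9], [1,7,10], [1,9,10], [2,4,6], [2,4,8], [2,6,8], [3,4,6], [3,4,8], [3,6,8], [5,7,9], [5,7,10], [5,9,10], [7,9,10]
  3-simplices (5): [1,5,7,9], [1,5,7,10], [1,5,9,10], [1,7,9,10], [5,7,9,10]

Hence C_0 ≅ Z^10, C_1 ≅ Z^19, C_2 ≅ Z^16, C_3 ≅ Z^5.

∂_1: C_1 → C_0 maps an edge to its endpoints' difference, ∂[p,q] = q − p.
The resulting 10×19 matrix has rank 8, and its Smith normal form has invariant factors (1,1,1,1,1,1,1,1).

Boundary ∂_2: C_2 → C_1 sends each 2-simplex [p,q,r] to [q,r] − [p,r] + [p,q]. For instance
  ∂[3,6,8] = [6,8] − [3,8] + [3,6],
  ∂[3,4,8] = [4,8] − [3,8] + [3,4].
The 19×16 boundary matrix has rank 11 and Smith normal form diag(1,1,1,1,1,1,1,1,1,1,1).

Boundary ∂_3: C_3 → C_2 sends each 3-simplex σ to the alternating sum Σ_i (−1)^i (σ with its i-th vertex removed). For instance
  ∂[1,5,9,10] = [5,9,10] − [1,9,10] + [1,5,10] − [1,5,9],
  ∂[1,7,9,10] = [7,9,10] − [1,9,10] + [1,7,10] − [1,7,9].
The resulting 16×5 matrix has rank 4, and its Smith normal form has invariant factors (1,1,1,1).

Reading off H_k = ker ∂_k / im ∂_{k+1}:

  H_0: rank C_0 − rank ∂_1 = 10 − 8 = 2, and the invariant factors of ∂_1 are all 1, so H_0 ≅ Z^2.
  H_1: rank ker ∂_1 − rank ∂_2 = (19 − 8) − 11 = 0, and the invariant factors of ∂_2 are all 1, so H_1 ≅ 0.
  H_2: rank ker ∂_2 − rank ∂_3 = (16 − 11) − 4 = 1, and the invariant factors of ∂_3 are all 1, so H_2 ≅ Z.
  H_3: rank ker ∂_3 − rank ∂_4 = (5 − 4) − 0 = 1, and there is no ∂_4, so H_3 ≅ Z.

As a check, the Euler characteristic is 10 − 19 + 16 − 5 = 2, which agrees with 2 − 0 + 1 − 1 = 2.

H_0 = Z^2,  H_1 = 0,  H_2 = Z,  H_3 = Z.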